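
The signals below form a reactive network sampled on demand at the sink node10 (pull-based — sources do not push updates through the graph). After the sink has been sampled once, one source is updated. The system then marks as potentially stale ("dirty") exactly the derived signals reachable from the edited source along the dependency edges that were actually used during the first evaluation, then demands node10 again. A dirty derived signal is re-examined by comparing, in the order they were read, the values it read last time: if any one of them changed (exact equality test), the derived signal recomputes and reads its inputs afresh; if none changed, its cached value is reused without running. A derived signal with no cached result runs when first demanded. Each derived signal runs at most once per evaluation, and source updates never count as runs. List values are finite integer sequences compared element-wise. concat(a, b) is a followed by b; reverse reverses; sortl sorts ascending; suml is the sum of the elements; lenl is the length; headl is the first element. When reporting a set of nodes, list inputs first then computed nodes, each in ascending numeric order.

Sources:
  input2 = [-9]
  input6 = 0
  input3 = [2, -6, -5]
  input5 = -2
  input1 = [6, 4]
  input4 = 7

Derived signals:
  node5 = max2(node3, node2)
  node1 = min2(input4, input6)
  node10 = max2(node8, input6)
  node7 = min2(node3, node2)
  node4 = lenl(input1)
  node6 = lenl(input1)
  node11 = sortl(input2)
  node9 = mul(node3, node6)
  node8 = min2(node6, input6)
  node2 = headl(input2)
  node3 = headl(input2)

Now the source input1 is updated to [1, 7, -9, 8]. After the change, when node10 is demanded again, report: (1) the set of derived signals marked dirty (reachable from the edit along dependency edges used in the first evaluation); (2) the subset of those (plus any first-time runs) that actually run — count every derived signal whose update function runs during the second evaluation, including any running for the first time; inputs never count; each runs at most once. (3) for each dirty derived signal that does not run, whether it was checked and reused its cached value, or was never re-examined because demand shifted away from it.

Initial pass — values computed on the first demand:
  node6 = lenl([6, 4]) = 2
  node8 = min2(2, 0) = 0
  node10 = max2(0, 0) = 0

Second demand — change propagation:
  node6: re-runs because input1 [6, 4]->[1, 7, -9, 8]; new result 4.
  node8: re-runs because node6 2->4; new result 0 (unchanged).
  node10: re-examined; everything it read last time is the same (node8 unchanged, input6 unchanged) — cache 0 kept, no run.

The important point: node8 recomputes to an identical value, and the output ends up unchanged.

Dirty set: node6, node8, node10.
Run set: node6, node8 (2 run).
Re-examined without running (cache reused): node10.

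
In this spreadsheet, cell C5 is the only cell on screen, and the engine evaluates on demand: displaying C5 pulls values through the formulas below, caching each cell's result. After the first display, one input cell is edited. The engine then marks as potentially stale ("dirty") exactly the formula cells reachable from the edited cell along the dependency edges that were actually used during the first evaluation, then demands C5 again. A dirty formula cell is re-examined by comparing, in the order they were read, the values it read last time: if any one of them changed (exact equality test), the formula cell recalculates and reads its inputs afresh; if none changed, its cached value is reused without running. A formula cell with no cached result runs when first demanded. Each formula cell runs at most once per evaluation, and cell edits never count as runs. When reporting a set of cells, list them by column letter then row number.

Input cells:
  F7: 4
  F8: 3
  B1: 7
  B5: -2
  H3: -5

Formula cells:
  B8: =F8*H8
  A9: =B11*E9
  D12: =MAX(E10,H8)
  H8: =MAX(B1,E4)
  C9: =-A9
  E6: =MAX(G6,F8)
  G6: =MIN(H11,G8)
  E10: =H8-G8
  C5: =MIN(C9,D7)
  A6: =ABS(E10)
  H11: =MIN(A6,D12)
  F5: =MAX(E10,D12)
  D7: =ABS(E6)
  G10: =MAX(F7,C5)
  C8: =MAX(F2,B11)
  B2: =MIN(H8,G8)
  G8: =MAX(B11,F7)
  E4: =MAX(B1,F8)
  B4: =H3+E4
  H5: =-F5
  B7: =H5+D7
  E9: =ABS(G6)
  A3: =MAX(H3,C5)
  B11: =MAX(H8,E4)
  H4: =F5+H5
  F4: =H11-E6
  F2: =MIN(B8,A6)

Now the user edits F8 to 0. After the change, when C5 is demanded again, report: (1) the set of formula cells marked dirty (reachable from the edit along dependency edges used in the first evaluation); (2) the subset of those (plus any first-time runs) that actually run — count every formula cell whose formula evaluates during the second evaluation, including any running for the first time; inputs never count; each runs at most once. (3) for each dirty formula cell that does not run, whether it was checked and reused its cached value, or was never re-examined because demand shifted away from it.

Initial pass — values computed on the first demand:
  E4 = MAX(7, 3) = 7
  H8 = MAX(7, 7) = 7
  B11 = MAX(7, 7) = 7
  G8 = MAX(7, 4) = 7
  E10 = 7 - 7 = 0
  A6 = ABS(0) = 0
  D12 = MAX(0, 7) = 7
  H11 = MIN(0, 7) = 0
  G6 = MIN(0, 7) = 0
  E6 = MAX(0, 3) = 3
  D7 = ABS(3) = 3
  E9 = ABS(0) = 0
  A9 = 7 * 0 = 0
  C9 = -(0) = 0
  C5 = MIN(0, 3) = 0

Second demand — change propagation:
  E4: re-runs because F8 3->0; new result 7 (unchanged).
  H8: re-examined; everything it read last time is the same (B1 unchanged, E4 unchanged) — cache 7 kept, no run.
  B11: re-examined; everything it read last time is the same (H8 unchanged, E4 unchanged) — cache 7 kept, no run.
  G8: re-examined; everything it read last time is the same (B11 unchanged, F7 unchanged) — cache 7 kept, no run.
  E10: re-examined; everything it read last time is the same (H8 unchanged, G8 unchanged) — cache 0 kept, no run.
  A6: re-examined; everything it read last time is the same (E10 unchanged) — cache 0 kept, no run.
  D12: re-examined; everything it read last time is the same (E10 unchanged, H8 unchanged) — cache 7 kept, no run.
  H11: re-examined; everything it read last time is the same (A6 unchanged, D12 unchanged) — cache 0 kept, no run.
  G6: re-examined; everything it read last time is the same (H11 unchanged, G8 unchanged) — cache 0 kept, no run.
  E6: re-runs because F8 3->0; new result 0.
  D7: re-runs because E6 3->0; new result 0.
  E9: re-examined; everything it read last time is the same (G6 unchanged) — cache 0 kept, no run.
  A9: re-examined; everything it read last time is the same (B11 unchanged, E9 unchanged) — cache 0 kept, no run.
  C9: re-examined; everything it read last time is the same (A9 unchanged) — cache 0 kept, no run.
  C5: re-runs because D7 3->0; new result 0 (unchanged).

The important point: at H8 every value read last time is unchanged, so the dirty flag clears without a run.

Dirty set: A6, A9, B11, C5, C9, D7, D12, E4, E6, E9, E10, G6, G8, H8, H11.
Run set: C5, D7, E4, E6 (4 run).
Re-examined without running (cache reused): A6, A9, B11, C9, D12, E9, E10, G6, G8, H8, H11.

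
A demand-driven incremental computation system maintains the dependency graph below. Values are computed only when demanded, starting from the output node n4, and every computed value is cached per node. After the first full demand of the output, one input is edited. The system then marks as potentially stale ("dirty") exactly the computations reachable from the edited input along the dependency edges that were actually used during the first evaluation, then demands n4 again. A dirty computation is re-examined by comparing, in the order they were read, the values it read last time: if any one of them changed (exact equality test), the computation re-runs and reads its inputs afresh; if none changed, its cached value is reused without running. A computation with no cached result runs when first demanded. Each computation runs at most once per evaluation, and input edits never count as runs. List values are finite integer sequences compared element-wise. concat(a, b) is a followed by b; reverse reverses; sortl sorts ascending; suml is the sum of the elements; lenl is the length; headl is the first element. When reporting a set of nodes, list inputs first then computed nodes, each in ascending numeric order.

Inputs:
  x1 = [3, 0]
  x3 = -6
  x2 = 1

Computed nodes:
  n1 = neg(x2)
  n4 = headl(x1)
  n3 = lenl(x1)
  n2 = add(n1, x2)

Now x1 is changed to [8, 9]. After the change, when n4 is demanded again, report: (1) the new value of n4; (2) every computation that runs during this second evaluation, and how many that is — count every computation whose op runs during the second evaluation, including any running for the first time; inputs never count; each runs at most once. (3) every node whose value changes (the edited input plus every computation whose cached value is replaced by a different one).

New value of n4: 8.
Computations that run: n4 — 1 in total.
Values that change: x1, n4.

First evaluation (everything demanded from the output):
  n4 = headl([3, 0]) = 3

Propagation after the edit:
  n4: runs — x1 [3, 0]->[8, 9]; result 8.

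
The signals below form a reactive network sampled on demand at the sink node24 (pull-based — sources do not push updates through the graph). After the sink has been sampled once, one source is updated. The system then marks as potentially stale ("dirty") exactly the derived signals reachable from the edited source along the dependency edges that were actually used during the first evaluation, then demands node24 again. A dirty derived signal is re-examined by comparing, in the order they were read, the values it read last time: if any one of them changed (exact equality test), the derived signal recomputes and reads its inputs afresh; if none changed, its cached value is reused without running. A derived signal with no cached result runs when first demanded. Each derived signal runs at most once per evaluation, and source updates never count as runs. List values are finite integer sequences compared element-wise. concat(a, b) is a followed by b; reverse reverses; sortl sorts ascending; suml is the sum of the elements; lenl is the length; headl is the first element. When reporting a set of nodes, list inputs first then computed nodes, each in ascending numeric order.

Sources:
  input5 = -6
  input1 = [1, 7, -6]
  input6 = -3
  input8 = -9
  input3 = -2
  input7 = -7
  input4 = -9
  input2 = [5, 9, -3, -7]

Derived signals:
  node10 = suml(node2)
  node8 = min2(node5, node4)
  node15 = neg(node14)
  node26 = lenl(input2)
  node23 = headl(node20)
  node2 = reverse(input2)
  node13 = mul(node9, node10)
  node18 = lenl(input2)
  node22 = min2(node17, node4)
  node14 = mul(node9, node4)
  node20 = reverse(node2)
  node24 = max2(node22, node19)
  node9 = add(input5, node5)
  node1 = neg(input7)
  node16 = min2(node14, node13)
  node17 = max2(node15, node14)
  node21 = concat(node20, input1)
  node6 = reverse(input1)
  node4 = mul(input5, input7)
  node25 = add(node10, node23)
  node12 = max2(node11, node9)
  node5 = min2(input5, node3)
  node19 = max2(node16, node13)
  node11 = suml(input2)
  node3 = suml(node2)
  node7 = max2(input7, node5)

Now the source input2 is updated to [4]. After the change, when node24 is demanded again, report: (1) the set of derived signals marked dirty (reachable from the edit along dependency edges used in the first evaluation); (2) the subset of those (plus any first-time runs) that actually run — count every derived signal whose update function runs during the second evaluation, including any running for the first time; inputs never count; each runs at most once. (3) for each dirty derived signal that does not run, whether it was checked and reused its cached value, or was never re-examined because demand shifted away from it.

Initial pass — values computed on the first demand:
  node2 = reverse([5, 9, -3, -7]) = [-7, -3, 9, 5]
  node3 = suml([-7, -3, 9, 5]) = 4
  node4 = mul(-6, -7) = 42
  node5 = min2(-6, 4) = -6
  node9 = add(-6, -6) = -12
  node10 = suml([-7, -3, 9, 5]) = 4
  node13 = mul(-12, 4) = -48
  node14 = mul(-12, 42) = -504
  node15 = neg(-504) = 504
  node16 = min2(-504, -48) = -504
  node17 = max2(504, -504) = 504
  node19 = max2(-504, -48) = -48
  node22 = min2(504, 42) = 42
  node24 = max2(42, -48) = 42

Second demand — change propagation:
  node2: re-runs because input2 [5, 9, -3, -7]->[4]; new result [4].
  node3: re-runs because node2 [-7, -3, 9, 5]->[4]; new result 4 (unchanged).
  node5: re-examined; everything it read last time is the same (input5 unchanged, node3 unchanged) — cache -6 kept, no run.
  node9: re-examined; everything it read last time is the same (input5 unchanged, node5 unchanged) — cache -12 kept, no run.
  node10: re-runs because node2 [-7, -3, 9, 5]->[4]; new result 4 (unchanged).
  node13: re-examined; everything it read last time is the same (node9 unchanged, node10 unchanged) — cache -48 kept, no run.
  node14: re-examined; everything it read last time is the same (node9 unchanged, node4 unchanged) — cache -504 kept, no run.
  node15: re-examined; everything it read last time is the same (node14 unchanged) — cache 504 kept, no run.
  node16: re-examined; everything it read last time is the same (node14 unchanged, node13 unchanged) — cache -504 kept, no run.
  node17: re-examined; everything it read last time is the same (node15 unchanged, node14 unchanged) — cache 504 kept, no run.
  node19: re-examined; everything it read last time is the same (node16 unchanged, node13 unchanged) — cache -48 kept, no run.
  node22: re-examined; everything it read last time is the same (node17 unchanged, node4 unchanged) — cache 42 kept, no run.
  node24: re-examined; everything it read last time is the same (node22 unchanged, node19 unchanged) — cache 42 kept, no run.

The important point: at node5 every value read last time is unchanged, so the dirty flag clears without a run.

Dirty set: node2, node3, node5, node9, node10, node13, node14, node15, node16, node17, node19, node22, node24.
Run set: node2, node3, node10 (3 run).
Re-examined without running (cache reused): node5, node9, node13, node14, node15, node16, node17, node19, node22, node24.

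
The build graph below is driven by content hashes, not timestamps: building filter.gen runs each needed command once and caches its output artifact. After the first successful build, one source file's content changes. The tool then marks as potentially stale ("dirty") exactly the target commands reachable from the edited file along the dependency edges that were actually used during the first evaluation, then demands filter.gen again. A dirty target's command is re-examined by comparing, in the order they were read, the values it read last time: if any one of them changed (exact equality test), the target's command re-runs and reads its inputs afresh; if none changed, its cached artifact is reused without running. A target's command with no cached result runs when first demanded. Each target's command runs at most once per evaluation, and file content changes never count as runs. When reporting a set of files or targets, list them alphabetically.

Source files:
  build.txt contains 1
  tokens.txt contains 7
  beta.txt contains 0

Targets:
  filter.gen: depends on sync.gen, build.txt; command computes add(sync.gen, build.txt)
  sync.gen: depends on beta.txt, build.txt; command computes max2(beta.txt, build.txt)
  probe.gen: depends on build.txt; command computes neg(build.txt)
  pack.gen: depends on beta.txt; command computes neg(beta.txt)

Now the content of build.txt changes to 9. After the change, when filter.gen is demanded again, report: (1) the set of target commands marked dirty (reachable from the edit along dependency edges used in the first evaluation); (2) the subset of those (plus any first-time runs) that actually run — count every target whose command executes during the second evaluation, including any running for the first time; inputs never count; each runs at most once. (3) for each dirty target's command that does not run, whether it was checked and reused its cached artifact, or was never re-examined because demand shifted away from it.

Initial pass — values computed on the first demand:
  sync.gen = max2(0, 1) = 1
  filter.gen = add(1, 1) = 2

Second demand — change propagation:
  sync.gen: re-runs because build.txt 1->9; new result 9.
  filter.gen: re-runs because sync.gen 1->9; build.txt 1->9; new result 18.

Dirty set: filter.gen, sync.gen.
Run set: filter.gen, sync.gen (2 run).
All dirty target commands ended up running.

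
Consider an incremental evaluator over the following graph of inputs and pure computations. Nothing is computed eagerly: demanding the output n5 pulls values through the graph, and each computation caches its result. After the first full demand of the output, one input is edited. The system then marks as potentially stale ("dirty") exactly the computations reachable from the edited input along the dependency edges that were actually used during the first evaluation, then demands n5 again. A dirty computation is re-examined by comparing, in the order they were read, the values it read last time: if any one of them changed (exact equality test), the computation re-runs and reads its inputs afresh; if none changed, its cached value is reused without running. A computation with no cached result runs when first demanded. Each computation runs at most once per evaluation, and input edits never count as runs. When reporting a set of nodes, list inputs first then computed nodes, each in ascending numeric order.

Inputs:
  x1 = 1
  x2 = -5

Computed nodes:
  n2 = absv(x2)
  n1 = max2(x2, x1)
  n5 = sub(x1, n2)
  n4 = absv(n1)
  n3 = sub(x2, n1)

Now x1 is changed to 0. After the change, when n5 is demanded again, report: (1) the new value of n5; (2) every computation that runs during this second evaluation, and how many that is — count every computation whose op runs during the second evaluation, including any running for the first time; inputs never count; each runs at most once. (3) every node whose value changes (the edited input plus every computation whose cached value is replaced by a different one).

n5 now evaluates to -5.
Run set: n5 (1 run).
Changed values: x1, n5.

Initial pass — values computed on the first demand:
  n2 = absv(-5) = 5
  n5 = sub(1, 5) = -4

Second demand — change propagation:
  n5: re-runs because x1 1->0; new result -5.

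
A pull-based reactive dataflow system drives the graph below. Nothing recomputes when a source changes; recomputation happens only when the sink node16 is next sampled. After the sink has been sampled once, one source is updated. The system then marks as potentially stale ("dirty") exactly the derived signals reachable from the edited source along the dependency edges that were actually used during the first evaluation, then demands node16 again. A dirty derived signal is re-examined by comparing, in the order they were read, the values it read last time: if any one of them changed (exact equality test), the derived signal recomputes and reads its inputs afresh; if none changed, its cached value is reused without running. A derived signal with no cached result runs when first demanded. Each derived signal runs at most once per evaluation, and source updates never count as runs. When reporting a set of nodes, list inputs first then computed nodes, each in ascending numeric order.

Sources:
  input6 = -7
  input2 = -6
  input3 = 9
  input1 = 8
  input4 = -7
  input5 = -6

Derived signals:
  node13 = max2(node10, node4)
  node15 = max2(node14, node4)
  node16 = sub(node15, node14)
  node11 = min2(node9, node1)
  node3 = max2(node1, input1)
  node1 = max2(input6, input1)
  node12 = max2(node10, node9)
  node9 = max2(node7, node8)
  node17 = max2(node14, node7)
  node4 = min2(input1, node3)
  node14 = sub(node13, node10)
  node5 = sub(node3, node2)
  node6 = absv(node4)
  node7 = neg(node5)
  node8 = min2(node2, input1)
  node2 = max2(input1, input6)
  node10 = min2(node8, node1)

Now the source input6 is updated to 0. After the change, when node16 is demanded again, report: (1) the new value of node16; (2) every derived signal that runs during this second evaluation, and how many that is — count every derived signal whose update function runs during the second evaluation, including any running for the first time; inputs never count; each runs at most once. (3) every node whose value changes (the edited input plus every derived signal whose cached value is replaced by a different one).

First evaluation (everything demanded from the output):
  node1 = max2(-7, 8) = 8
  node2 = max2(8, -7) = 8
  node3 = max2(8, 8) = 8
  node4 = min2(8, 8) = 8
  node8 = min2(8, 8) = 8
  node10 = min2(8, 8) = 8
  node13 = max2(8, 8) = 8
  node14 = sub(8, 8) = 0
  node15 = max2(0, 8) = 8
  node16 = sub(8, 0) = 8

Propagation after the edit:
  node1: runs — input6 -7->0; result 8 (same value as before).
  node2: runs — input6 -7->0; result 8 (same value as before).
  node3: checked — values it read are unchanged (node1 unchanged, input1 unchanged); reused cached 8 without running.
  node4: checked — values it read are unchanged (input1 unchanged, node3 unchanged); reused cached 8 without running.
  node8: checked — values it read are unchanged (node2 unchanged, input1 unchanged); reused cached 8 without running.
  node10: checked — values it read are unchanged (node8 unchanged, node1 unchanged); reused cached 8 without running.
  node13: checked — values it read are unchanged (node10 unchanged, node4 unchanged); reused cached 8 without running.
  node14: checked — values it read are unchanged (node13 unchanged, node10 unchanged); reused cached 0 without running.
  node15: checked — values it read are unchanged (node14 unchanged, node4 unchanged); reused cached 8 without running.
  node16: checked — values it read are unchanged (node15 unchanged, node14 unchanged); reused cached 8 without running.

Key observation: the cutoff stops propagation at node3 — its inputs' values are unchanged, so it reuses its cache.

New value of node16: 8.
Derived signals that run: node1, node2 — 2 in total.
Values that change: input6.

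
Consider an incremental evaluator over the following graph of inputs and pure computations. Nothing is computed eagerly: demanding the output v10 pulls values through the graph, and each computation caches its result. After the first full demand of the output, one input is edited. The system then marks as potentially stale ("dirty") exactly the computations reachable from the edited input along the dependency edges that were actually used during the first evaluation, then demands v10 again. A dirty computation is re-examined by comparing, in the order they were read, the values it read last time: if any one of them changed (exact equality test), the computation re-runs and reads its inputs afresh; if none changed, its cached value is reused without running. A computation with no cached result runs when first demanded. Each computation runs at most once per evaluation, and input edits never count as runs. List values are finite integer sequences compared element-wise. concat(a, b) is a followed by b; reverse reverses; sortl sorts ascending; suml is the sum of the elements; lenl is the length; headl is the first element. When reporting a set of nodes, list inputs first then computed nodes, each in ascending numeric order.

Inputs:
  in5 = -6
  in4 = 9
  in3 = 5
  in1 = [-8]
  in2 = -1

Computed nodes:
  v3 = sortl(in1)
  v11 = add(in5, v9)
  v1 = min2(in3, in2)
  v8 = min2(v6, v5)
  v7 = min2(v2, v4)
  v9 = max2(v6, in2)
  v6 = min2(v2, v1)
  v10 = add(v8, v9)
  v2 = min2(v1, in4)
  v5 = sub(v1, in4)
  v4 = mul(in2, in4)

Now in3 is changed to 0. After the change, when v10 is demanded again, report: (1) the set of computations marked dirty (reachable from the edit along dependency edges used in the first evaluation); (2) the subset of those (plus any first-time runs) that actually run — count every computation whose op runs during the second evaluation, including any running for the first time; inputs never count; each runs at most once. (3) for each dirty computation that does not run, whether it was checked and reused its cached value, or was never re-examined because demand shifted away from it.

Dirty set: v1, v2, v5, v6, v8, v9, v10.
Run set: v1 (1 run).
Re-examined without running (cache reused): v2, v5, v6, v8, v9, v10.
The important point: v1 recomputes to an identical value, and the output ends up unchanged.

Initial pass — values computed on the first demand:
  v1 = min2(5, -1) = -1
  v2 = min2(-1, 9) = -1
  v5 = sub(-1, 9) = -10
  v6 = min2(-1, -1) = -1
  v8 = min2(-1, -10) = -10
  v9 = max2(-1, -1) = -1
  v10 = add(-10, -1) = -11

Second demand — change propagation:
  v1: re-runs because in3 5->0; new result -1 (unchanged).
  v2: re-examined; everything it read last time is the same (v1 unchanged, in4 unchanged) — cache -1 kept, no run.
  v5: re-examined; everything it read last time is the same (v1 unchanged, in4 unchanged) — cache -10 kept, no run.
  v6: re-examined; everything it read last time is the same (v2 unchanged, v1 unchanged) — cache -1 kept, no run.
  v8: re-examined; everything it read last time is the same (v6 unchanged, v5 unchanged) — cache -10 kept, no run.
  v9: re-examined; everything it read last time is the same (v6 unchanged, in2 unchanged) — cache -1 kept, no run.
  v10: re-examined; everything it read last time is the same (v8 unchanged, v9 unchanged) — cache -11 kept, no run.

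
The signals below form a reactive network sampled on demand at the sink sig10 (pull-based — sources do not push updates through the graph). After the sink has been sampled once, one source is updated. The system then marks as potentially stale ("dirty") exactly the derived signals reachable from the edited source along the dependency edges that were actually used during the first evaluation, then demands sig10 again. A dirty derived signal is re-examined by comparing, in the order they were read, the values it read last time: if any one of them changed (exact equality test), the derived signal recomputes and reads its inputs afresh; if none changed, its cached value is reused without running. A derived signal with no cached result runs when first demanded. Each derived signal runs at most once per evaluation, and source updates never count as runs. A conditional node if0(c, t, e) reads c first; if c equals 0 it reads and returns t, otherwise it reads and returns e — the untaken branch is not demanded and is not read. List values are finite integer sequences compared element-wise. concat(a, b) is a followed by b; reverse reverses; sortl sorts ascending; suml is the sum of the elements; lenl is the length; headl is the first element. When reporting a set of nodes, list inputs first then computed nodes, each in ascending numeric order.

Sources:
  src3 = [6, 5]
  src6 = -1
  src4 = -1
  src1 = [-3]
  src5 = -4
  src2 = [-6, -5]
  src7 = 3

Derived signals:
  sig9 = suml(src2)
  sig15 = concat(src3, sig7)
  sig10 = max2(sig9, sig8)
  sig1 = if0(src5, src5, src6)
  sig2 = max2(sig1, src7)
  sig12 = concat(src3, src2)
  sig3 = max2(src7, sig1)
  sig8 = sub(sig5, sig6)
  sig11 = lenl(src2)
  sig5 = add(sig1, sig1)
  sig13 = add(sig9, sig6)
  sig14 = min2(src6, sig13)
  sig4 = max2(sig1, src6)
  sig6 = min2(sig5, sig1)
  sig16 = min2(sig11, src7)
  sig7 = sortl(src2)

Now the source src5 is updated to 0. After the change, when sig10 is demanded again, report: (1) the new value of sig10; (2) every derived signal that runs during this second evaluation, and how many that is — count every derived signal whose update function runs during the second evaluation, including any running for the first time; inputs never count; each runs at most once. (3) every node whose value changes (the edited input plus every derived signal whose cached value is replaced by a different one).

sig10 now evaluates to 0.
Run set: sig1, sig5, sig6, sig8 (4 run).
Changed values: src5, sig1, sig5, sig6.
The important point: sig8 recomputes to an identical value, and the output ends up unchanged.

Initial pass — values computed on the first demand:
  sig1 = if0(src5=-4 -> else branch src6) = -1
  sig5 = add(-1, -1) = -2
  sig6 = min2(-2, -1) = -2
  sig8 = sub(-2, -2) = 0
  sig9 = suml([-6, -5]) = -11
  sig10 = max2(-11, 0) = 0

Second demand — change propagation:
  sig1: re-runs because src5 -4->0; new result 0.
  sig5: re-runs because sig1 -1->0; sig1 -1->0; new result 0.
  sig6: re-runs because sig5 -2->0; sig1 -1->0; new result 0.
  sig8: re-runs because sig5 -2->0; sig6 -2->0; new result 0 (unchanged).
  sig10: re-examined; everything it read last time is the same (sig9 unchanged, sig8 unchanged) — cache 0 kept, no run.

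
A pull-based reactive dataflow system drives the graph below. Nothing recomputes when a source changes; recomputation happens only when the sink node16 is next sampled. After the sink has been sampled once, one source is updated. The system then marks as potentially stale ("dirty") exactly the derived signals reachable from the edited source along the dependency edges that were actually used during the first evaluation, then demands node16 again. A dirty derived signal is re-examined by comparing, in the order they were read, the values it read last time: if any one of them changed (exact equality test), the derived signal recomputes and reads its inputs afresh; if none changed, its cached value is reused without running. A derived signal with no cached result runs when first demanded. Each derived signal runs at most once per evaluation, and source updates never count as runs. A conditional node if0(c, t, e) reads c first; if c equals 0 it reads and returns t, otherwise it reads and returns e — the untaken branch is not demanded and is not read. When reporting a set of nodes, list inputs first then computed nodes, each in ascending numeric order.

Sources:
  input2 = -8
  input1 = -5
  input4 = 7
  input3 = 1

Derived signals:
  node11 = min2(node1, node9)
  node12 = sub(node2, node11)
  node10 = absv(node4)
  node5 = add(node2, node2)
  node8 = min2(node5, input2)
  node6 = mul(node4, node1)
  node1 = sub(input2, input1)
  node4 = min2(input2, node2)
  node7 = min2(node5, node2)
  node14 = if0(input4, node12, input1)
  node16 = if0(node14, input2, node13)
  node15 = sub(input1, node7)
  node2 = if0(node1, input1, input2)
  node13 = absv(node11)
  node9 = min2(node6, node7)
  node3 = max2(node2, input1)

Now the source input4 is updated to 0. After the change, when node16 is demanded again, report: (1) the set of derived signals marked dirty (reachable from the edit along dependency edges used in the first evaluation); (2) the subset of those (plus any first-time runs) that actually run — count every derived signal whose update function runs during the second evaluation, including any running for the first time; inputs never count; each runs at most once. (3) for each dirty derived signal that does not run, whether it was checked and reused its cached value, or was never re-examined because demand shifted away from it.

Marked dirty: node14, node16.
Derived signals that run: node12, node14, node16 — 3 in total.
Every dirty derived signal ran.
Key observation: a condition flipped, so demand reaches new nodes — node12 runs for the first time.

First evaluation (everything demanded from the output):
  node1 = sub(-8, -5) = -3
  node2 = if0(node1=-3 -> else branch input2) = -8
  node4 = min2(-8, -8) = -8
  node5 = add(-8, -8) = -16
  node6 = mul(-8, -3) = 24
  node7 = min2(-16, -8) = -16
  node9 = min2(24, -16) = -16
  node11 = min2(-3, -16) = -16
  node13 = absv(-16) = 16
  node14 = if0(input4=7 -> else branch input1) = -5
  node16 = if0(node14=-5 -> else branch node13) = 16

Propagation after the edit:
  node12: demanded for the first time — runs, produces 8.
  node14: runs — input4 7->0; result 8.
  node16: runs — node14 -5->8; result 16 (same value as before).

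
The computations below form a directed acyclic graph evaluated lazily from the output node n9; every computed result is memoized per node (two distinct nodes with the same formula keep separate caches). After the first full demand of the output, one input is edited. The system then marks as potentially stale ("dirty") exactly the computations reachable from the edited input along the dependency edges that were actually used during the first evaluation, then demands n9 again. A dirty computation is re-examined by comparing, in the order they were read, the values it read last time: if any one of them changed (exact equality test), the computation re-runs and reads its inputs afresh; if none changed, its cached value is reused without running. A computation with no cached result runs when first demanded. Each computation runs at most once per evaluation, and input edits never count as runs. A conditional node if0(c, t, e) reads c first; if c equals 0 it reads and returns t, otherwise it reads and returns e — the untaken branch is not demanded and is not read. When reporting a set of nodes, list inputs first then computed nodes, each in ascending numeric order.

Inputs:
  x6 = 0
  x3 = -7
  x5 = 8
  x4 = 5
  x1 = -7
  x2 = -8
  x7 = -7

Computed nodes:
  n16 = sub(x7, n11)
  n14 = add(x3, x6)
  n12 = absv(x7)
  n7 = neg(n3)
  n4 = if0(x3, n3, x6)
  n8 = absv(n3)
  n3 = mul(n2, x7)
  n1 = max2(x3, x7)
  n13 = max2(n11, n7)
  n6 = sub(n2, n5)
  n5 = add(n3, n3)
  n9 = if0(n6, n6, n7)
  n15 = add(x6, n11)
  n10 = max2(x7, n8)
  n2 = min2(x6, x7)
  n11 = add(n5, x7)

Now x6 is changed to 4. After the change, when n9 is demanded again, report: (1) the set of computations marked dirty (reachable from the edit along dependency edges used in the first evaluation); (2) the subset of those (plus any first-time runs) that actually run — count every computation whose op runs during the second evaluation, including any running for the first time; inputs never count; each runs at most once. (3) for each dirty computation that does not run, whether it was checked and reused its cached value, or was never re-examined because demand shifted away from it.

The edit dirties: n2, n3, n5, n6, n7, n9.
1 computations run: n2.
Cache hits after checking: n3, n5, n6, n7, n9.
Note the absorption at n2: it re-runs yet its value is the same, leaving the output's value untouched.

First demand of the output computes:
  n2 = min2(0, -7) = -7
  n3 = mul(-7, -7) = 49
  n5 = add(49, 49) = 98
  n6 = sub(-7, 98) = -105
  n7 = neg(49) = -49
  n9 = if0(n6=-105 -> else branch n7) = -49

After the edit, cleaning proceeds:
  n2: a read changed (x6 0->4) — executes, giving -7 — identical to its old value.
  n3: dirty, but its reads are unchanged (n2 unchanged, x7 unchanged); cached 49 stands.
  n5: dirty, but its reads are unchanged (n3 unchanged, n3 unchanged); cached 98 stands.
  n6: dirty, but its reads are unchanged (n2 unchanged, n5 unchanged); cached -105 stands.
  n7: dirty, but its reads are unchanged (n3 unchanged); cached -49 stands.
  n9: dirty, but its reads are unchanged (n6 unchanged, n7 unchanged); cached -49 stands.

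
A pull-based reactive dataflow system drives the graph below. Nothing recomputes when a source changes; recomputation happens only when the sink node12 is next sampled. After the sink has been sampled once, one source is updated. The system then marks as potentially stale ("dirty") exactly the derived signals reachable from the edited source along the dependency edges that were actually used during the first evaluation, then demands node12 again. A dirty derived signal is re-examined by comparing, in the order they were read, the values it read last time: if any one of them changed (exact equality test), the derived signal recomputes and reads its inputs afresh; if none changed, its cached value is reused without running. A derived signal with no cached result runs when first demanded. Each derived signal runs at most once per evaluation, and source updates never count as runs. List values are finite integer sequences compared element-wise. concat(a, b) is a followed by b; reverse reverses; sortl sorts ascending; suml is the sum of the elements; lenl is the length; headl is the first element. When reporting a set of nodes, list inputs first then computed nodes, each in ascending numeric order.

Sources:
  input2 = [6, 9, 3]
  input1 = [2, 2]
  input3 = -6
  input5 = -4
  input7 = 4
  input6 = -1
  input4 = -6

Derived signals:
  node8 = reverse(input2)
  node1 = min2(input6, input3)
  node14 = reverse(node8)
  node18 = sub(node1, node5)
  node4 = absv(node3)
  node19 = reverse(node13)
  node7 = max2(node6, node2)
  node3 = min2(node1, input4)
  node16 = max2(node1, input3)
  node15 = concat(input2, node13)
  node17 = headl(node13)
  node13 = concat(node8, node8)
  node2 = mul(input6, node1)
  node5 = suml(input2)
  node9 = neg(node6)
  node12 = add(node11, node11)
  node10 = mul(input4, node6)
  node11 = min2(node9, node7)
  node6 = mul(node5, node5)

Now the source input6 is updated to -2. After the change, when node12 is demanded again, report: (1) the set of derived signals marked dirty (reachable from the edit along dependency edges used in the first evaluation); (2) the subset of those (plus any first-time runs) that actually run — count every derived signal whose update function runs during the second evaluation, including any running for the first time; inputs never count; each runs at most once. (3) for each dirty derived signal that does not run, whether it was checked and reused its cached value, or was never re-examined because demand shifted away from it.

First evaluation (everything demanded from the output):
  node1 = min2(-1, -6) = -6
  node2 = mul(-1, -6) = 6
  node5 = suml([6, 9, 3]) = 18
  node6 = mul(18, 18) = 324
  node7 = max2(324, 6) = 324
  node9 = neg(324) = -324
  node11 = min2(-324, 324) = -324
  node12 = add(-324, -324) = -648

Propagation after the edit:
  node1: runs — input6 -1->-2; result -6 (same value as before).
  node2: runs — input6 -1->-2; result 12.
  node7: runs — node2 6->12; result 324 (same value as before).
  node11: checked — values it read are unchanged (node9 unchanged, node7 unchanged); reused cached -324 without running.
  node12: checked — values it read are unchanged (node11 unchanged, node11 unchanged); reused cached -648 without running.

Key observation: the cutoff stops propagation at node11 — its inputs' values are unchanged, so it reuses its cache.

Marked dirty: node1, node2, node7, node11, node12.
Derived signals that run: node1, node2, node7 — 3 in total.
Checked but reused from cache: node11, node12.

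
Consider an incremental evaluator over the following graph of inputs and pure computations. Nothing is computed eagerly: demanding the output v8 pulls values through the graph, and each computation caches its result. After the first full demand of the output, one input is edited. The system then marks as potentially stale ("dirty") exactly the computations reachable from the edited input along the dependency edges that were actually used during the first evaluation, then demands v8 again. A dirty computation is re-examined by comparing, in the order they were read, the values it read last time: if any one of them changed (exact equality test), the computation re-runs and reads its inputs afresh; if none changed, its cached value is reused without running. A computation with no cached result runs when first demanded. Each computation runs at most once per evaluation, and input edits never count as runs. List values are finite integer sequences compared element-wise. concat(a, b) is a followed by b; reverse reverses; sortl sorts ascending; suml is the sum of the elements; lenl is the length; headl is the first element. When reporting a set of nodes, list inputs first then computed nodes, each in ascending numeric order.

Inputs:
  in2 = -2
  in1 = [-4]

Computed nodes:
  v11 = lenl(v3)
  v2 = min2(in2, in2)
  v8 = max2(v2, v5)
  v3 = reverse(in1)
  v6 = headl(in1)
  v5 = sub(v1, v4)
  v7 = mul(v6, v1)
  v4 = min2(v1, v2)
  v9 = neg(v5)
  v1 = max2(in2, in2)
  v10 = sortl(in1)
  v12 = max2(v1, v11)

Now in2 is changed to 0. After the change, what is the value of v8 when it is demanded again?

v8 now evaluates to 0.

Initial pass — values computed on the first demand:
  v1 = max2(-2, -2) = -2
  v2 = min2(-2, -2) = -2
  v4 = min2(-2, -2) = -2
  v5 = sub(-2, -2) = 0
  v8 = max2(-2, 0) = 0

Second demand — change propagation:
  v1: re-runs because in2 -2->0; in2 -2->0; new result 0.
  v2: re-runs because in2 -2->0; in2 -2->0; new result 0.
  v4: re-runs because v1 -2->0; v2 -2->0; new result 0.
  v5: re-runs because v1 -2->0; v4 -2->0; new result 0 (unchanged).
  v8: re-runs because v2 -2->0; new result 0 (unchanged).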